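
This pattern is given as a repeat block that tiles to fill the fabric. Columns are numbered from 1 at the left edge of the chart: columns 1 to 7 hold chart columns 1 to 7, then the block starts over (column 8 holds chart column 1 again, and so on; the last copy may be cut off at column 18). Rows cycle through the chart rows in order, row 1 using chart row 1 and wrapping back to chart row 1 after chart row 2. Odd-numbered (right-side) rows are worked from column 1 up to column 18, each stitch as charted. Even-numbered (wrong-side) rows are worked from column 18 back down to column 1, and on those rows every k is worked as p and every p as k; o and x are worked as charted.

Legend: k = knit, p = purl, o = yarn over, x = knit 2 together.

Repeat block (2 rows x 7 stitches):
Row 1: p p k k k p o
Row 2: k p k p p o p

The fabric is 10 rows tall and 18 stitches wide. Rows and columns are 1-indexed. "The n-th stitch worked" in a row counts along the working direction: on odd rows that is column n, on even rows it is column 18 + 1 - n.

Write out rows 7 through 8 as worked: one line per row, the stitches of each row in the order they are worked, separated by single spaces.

== ROWS AS WORKED ==
p p k k k p o p p k k k p o p p k k
k p k p k o k k p k p k o k k p k p

Derivation:
Row 7: chart row 1, RS - tile across columns 1-18 and work as-is.
Row 8: chart row 2, WS - tiled (columns 1-18): k p k p p o p k p k p p o p k p k p; work from column 18 back to 1 with k<->p swapped.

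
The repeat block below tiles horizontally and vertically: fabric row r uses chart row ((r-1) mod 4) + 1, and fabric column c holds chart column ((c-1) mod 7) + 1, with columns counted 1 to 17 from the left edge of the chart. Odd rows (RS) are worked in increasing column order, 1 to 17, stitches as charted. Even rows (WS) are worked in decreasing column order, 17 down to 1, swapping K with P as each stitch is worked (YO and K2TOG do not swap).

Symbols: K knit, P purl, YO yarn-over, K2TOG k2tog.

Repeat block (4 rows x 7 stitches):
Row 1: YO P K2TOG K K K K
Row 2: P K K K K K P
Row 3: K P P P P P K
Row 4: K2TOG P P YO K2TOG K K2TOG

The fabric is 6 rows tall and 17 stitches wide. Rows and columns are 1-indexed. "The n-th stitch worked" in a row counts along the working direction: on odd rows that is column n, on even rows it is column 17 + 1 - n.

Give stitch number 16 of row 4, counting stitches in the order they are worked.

For row 4: chart row = ((4-1) mod 4) + 1 = 4; this is a WS (even) row.
Chart row 4 tiled across columns 1-17: K2TOG P P YO K2TOG K K2TOG K2TOG P P YO K2TOG K K2TOG K2TOG P P
Wrong side: read the tiled row from column 17 down to 1 and exchange K with P (leave YO, K2TOG).
Row 4 as worked: K K K2TOG K2TOG P K2TOG YO K K K2TOG K2TOG P K2TOG YO K K K2TOG
Counting 16 along the worked row gives K.

Stitch:
K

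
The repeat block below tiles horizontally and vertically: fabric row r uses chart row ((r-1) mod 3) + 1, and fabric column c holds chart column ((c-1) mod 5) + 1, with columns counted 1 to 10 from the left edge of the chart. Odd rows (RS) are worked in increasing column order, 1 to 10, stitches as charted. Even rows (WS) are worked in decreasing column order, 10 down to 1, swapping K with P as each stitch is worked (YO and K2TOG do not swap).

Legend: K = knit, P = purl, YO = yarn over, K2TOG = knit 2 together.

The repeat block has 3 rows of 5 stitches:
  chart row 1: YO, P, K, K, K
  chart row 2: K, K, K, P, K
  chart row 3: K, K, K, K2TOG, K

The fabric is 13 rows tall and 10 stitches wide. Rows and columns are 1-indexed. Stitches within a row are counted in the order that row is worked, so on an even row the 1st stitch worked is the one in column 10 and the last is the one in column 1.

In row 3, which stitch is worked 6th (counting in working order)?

== STITCH ==
K

Derivation:
Row 3 uses chart row ((3-1) mod 3)+1 = 3. Row 3 is odd, so RS.
Chart row 3 tiled across columns 1-10: K K K K2TOG K K K K K2TOG K
Right side: take the tiled row as-is (worked left to right from column 1).
Stitch 6 in working order -> K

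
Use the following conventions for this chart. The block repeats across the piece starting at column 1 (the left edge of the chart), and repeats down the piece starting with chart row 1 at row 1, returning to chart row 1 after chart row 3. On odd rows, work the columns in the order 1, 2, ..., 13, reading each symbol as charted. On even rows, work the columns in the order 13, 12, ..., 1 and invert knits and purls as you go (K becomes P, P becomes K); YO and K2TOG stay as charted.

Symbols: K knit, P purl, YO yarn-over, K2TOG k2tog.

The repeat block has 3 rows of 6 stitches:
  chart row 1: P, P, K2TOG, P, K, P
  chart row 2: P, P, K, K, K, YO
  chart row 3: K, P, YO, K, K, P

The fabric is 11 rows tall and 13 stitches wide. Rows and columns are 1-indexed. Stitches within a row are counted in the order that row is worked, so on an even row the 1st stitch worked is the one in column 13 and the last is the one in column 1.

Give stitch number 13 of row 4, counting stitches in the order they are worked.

Result:
K

Derivation:
For row 4: chart row = ((4-1) mod 3) + 1 = 1; this is a WS (even) row.
Chart row 1 tiled across columns 1-13: P P K2TOG P K P P P K2TOG P K P P
WS: work from column 13 back to column 1 (reverse the tiled row), swapping K<->P (YO and K2TOG unchanged).
Row 4 as worked: K K P K K2TOG K K K P K K2TOG K K
The 13th stitch worked is K.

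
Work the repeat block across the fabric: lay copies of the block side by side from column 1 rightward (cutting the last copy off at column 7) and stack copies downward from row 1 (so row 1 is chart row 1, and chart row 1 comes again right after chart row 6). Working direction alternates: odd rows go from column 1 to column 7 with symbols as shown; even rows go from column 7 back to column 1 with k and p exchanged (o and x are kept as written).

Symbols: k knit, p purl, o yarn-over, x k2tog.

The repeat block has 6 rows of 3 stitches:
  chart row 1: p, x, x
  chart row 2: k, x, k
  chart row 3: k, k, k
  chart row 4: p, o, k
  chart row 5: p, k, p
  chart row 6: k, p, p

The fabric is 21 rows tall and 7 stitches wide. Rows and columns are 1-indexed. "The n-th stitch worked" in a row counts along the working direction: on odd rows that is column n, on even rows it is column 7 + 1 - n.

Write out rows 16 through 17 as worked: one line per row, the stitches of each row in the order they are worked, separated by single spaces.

Result:
k p o k p o k
p k p p k p p

Derivation:
Row 16: chart row 4, WS - tiled (columns 1-7): p o k p o k p; work from column 7 back to 1 with k<->p swapped.
Row 17: chart row 5, RS - tile across columns 1-7 and work as-is.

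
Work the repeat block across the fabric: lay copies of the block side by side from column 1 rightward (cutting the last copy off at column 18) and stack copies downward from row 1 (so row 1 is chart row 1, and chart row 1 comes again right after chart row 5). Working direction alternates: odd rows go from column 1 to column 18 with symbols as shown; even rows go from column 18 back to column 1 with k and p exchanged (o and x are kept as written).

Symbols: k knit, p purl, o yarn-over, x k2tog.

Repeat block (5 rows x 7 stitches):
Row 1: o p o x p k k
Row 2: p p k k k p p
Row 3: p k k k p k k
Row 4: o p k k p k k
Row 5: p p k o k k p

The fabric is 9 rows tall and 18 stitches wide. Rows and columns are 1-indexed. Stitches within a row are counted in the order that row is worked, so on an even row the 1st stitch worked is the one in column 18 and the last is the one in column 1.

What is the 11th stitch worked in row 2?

== STITCH ==
k

Derivation:
Row 2 uses chart row ((2-1) mod 5)+1 = 2. Row 2 is even, so WS.
Chart row 2 tiled across columns 1-18: p p k k k p p p p k k k p p p p k k
WS: work from column 18 back to column 1 (reverse the tiled row), swapping k<->p (o and x unchanged).
Row 2 as worked: p p k k k k p p p k k k k p p p k k
The 11th stitch worked is k.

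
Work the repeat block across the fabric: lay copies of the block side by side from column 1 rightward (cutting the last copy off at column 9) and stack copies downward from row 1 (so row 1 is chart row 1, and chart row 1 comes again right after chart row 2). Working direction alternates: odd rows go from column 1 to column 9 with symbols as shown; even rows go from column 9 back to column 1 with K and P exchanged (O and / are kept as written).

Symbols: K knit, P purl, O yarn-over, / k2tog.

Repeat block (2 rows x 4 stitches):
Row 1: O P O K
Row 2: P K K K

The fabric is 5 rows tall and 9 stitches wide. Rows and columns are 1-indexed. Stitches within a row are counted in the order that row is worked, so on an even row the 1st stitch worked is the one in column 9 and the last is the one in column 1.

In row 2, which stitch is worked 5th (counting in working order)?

== STITCH ==
K

Derivation:
Row 2 uses chart row ((2-1) mod 2)+1 = 2. Row 2 is even, so WS.
Chart row 2 tiled across columns 1-9: P K K K P K K K P
WS row: flip the tiled sequence (start at column 9) and apply K<->P; O and / stay.
Row 2 as worked: K P P P K P P P K
The 5th stitch worked is K.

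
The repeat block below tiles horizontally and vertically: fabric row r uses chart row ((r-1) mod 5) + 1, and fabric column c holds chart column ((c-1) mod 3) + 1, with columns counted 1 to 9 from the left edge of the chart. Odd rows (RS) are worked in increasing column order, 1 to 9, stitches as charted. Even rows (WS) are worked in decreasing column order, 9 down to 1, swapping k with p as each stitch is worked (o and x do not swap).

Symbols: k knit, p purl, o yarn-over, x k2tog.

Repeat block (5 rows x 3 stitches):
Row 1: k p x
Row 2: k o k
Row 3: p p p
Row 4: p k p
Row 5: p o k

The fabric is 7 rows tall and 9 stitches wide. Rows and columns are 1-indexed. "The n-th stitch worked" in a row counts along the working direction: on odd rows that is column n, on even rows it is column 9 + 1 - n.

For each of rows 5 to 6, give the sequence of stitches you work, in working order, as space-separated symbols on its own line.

Row 5: chart row 5, RS - tile across columns 1-9 and work as-is.
Row 6: chart row 1, WS - tiled (columns 1-9): k p x k p x k p x; work from column 9 back to 1 with k<->p swapped.

Result:
p o k p o k p o k
x k p x k p x k p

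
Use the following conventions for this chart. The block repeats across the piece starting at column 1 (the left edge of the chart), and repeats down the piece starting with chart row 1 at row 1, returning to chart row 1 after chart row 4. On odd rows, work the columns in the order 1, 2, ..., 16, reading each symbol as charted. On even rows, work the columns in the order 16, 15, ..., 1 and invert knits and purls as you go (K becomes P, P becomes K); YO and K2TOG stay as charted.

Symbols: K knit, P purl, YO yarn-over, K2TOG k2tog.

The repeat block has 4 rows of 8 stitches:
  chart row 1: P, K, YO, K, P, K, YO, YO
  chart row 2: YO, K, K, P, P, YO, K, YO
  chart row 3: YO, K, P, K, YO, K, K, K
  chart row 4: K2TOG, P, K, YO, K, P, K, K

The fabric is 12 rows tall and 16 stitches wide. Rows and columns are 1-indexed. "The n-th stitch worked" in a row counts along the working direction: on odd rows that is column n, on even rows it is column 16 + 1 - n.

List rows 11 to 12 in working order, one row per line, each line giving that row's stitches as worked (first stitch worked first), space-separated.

Row 11: chart row 3, RS - tile across columns 1-16 and work as-is.
Row 12: chart row 4, WS - tiled (columns 1-16): K2TOG P K YO K P K K K2TOG P K YO K P K K; work from column 16 back to 1 with K<->P swapped.

Result:
YO K P K YO K K K YO K P K YO K K K
P P K P YO P K K2TOG P P K P YO P K K2TOG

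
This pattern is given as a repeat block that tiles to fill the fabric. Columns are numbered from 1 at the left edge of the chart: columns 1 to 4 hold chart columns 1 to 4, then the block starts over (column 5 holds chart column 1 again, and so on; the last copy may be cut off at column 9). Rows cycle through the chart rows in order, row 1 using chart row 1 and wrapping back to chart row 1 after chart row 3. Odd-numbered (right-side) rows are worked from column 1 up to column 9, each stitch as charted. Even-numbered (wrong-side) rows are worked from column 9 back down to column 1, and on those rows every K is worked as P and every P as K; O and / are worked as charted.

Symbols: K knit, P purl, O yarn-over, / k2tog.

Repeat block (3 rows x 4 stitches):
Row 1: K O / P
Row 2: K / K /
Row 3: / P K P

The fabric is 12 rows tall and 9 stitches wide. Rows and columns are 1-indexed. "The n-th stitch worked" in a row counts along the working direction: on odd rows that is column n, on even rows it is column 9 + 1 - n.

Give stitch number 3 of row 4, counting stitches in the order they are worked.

Result:
/

Derivation:
For row 4: chart row = ((4-1) mod 3) + 1 = 1; this is a WS (even) row.
Chart row 1 tiled across columns 1-9: K O / P K O / P K
WS row: flip the tiled sequence (start at column 9) and apply K<->P; O and / stay.
Row 4 as worked: P K / O P K / O P
Stitch 3 in working order -> /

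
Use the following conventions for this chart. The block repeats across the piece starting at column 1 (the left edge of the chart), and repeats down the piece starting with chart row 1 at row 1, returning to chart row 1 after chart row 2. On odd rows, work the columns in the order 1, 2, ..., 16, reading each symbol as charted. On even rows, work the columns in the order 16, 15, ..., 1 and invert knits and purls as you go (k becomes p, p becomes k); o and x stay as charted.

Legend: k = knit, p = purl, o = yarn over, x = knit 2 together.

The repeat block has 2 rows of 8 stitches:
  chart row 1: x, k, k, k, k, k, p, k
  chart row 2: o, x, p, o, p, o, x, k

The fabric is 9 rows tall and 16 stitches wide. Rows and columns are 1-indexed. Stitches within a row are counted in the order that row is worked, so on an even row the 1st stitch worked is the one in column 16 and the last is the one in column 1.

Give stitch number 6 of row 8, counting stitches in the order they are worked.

For row 8: chart row = ((8-1) mod 2) + 1 = 2; this is a WS (even) row.
Chart row 2 tiled across columns 1-16: o x p o p o x k o x p o p o x k
WS row: flip the tiled sequence (start at column 16) and apply k<->p; o and x stay.
Row 8 as worked: p x o k o k x o p x o k o k x o
Stitch 6 in working order -> k

Result:
k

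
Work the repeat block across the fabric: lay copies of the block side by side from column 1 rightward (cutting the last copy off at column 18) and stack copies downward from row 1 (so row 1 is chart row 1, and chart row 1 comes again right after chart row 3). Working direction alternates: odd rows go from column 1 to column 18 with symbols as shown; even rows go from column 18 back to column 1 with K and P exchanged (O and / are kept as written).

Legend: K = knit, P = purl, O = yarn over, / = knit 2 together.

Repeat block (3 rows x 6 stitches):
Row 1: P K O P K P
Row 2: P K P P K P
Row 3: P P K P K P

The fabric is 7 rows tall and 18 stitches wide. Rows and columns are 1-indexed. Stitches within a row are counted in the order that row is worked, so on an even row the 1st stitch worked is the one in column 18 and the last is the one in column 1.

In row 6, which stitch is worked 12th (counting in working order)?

== STITCH ==
K

Derivation:
Row 6: (6-1) mod 3 = 2, so use chart row 3. Even row -> WS.
Chart row 3 tiled across columns 1-18: P P K P K P P P K P K P P P K P K P
Wrong side: read the tiled row from column 18 down to 1 and exchange K with P (leave O, /).
Row 6 as worked: K P K P K K K P K P K K K P K P K K
Counting 12 along the worked row gives K.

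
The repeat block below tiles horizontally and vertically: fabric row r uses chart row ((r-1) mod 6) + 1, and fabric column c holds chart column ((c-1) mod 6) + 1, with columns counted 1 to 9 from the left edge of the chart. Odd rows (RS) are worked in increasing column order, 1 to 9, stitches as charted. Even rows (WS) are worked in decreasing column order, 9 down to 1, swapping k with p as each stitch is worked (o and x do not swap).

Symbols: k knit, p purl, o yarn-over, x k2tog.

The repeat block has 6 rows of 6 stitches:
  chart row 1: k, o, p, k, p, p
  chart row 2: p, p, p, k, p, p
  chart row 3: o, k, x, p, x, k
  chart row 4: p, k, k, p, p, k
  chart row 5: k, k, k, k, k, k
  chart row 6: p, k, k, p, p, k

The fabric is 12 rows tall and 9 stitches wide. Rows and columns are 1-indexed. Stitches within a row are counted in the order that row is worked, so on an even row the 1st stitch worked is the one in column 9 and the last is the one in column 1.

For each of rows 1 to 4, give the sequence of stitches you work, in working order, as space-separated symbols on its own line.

Result:
k o p k p p k o p
k k k k k p k k k
o k x p x k o k x
p p k p k k p p k

Derivation:
Row 1: chart row 1, RS - tile across columns 1-9 and work as-is.
Row 2: chart row 2, WS - tiled (columns 1-9): p p p k p p p p p; work from column 9 back to 1 with k<->p swapped.
Row 3: chart row 3, RS - tile across columns 1-9 and work as-is.
Row 4: chart row 4, WS - tiled (columns 1-9): p k k p p k p k k; work from column 9 back to 1 with k<->p swapped.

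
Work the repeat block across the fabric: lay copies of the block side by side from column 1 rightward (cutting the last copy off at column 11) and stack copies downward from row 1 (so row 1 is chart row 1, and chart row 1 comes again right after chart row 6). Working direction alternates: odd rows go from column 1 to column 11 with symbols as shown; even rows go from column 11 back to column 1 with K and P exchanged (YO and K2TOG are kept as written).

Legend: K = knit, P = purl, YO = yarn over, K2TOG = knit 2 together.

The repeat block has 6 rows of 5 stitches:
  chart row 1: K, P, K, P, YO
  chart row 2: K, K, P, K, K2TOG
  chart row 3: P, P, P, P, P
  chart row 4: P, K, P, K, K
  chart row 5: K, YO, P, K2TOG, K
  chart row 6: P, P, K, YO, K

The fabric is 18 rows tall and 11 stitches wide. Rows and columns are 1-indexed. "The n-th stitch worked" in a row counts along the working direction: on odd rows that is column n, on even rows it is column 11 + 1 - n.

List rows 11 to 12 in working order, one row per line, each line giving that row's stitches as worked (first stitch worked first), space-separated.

== ROWS AS WORKED ==
K YO P K2TOG K K YO P K2TOG K K
K P YO P K K P YO P K K

Derivation:
Row 11: chart row 5, RS - tile across columns 1-11 and work as-is.
Row 12: chart row 6, WS - tiled (columns 1-11): P P K YO K P P K YO K P; work from column 11 back to 1 with K<->P swapped.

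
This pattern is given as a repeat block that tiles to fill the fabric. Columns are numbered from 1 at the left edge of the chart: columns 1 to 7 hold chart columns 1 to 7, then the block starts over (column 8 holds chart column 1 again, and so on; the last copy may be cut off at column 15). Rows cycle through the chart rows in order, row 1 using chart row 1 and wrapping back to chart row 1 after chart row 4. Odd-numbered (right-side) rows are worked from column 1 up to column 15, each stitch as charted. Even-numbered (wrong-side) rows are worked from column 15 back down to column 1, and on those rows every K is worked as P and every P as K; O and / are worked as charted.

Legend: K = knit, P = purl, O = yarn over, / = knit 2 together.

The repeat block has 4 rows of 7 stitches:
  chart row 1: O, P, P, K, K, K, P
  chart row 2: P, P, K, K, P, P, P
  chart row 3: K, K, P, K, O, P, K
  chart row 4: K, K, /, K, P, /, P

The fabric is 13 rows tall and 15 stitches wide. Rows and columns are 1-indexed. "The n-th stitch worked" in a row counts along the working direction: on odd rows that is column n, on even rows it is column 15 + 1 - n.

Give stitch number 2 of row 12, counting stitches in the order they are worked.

Result:
K

Derivation:
Row 12 uses chart row ((12-1) mod 4)+1 = 4. Row 12 is even, so WS.
Chart row 4 tiled across columns 1-15: K K / K P / P K K / K P / P K
WS row: flip the tiled sequence (start at column 15) and apply K<->P; O and / stay.
Row 12 as worked: P K / K P / P P K / K P / P P
Counting 2 along the worked row gives K.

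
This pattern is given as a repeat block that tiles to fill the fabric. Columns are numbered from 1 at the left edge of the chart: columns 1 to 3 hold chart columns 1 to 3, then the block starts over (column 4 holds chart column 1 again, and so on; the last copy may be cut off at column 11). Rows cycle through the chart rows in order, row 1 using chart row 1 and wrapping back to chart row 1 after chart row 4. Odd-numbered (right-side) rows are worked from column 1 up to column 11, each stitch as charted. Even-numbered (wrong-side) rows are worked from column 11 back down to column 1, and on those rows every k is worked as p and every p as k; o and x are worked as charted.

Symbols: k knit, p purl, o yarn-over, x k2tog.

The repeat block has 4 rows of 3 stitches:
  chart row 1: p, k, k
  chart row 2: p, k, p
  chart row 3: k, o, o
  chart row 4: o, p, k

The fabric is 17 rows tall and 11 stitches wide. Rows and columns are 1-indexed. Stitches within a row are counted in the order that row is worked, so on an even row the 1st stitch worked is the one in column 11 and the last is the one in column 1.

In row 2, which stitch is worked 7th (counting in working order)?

Result:
p

Derivation:
Row 2: (2-1) mod 4 = 1, so use chart row 2. Even row -> WS.
Chart row 2 tiled across columns 1-11: p k p p k p p k p p k
WS: work from column 11 back to column 1 (reverse the tiled row), swapping k<->p (o and x unchanged).
Row 2 as worked: p k k p k k p k k p k
Stitch 7 in working order -> p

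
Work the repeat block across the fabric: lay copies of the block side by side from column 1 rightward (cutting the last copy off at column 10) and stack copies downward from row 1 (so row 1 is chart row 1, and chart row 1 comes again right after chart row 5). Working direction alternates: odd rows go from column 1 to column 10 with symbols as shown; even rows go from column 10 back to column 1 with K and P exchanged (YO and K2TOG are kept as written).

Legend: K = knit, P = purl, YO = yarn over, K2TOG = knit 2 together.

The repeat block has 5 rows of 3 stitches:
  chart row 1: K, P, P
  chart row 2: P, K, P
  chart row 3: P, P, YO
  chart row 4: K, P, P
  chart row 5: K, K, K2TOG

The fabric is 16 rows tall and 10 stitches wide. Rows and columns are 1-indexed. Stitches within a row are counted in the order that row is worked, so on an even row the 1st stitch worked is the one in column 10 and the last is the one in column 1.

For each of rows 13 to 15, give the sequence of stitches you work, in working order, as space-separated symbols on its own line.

Result:
P P YO P P YO P P YO P
P K K P K K P K K P
K K K2TOG K K K2TOG K K K2TOG K

Derivation:
Row 13: chart row 3, RS - tile across columns 1-10 and work as-is.
Row 14: chart row 4, WS - tiled (columns 1-10): K P P K P P K P P K; work from column 10 back to 1 with K<->P swapped.
Row 15: chart row 5, RS - tile across columns 1-10 and work as-is.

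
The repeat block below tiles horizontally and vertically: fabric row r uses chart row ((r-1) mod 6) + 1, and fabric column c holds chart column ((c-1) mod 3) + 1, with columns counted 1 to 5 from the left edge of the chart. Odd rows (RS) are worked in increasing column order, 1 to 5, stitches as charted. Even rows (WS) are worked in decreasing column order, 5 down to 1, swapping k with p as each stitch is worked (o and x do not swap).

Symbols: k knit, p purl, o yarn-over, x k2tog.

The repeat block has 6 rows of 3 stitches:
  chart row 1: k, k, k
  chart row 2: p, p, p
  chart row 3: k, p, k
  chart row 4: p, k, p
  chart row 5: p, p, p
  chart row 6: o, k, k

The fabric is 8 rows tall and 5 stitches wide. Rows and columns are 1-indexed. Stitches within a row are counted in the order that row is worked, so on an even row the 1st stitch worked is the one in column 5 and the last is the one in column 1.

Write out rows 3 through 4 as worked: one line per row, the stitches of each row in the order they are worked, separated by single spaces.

Row 3: chart row 3, RS - tile across columns 1-5 and work as-is.
Row 4: chart row 4, WS - tiled (columns 1-5): p k p p k; work from column 5 back to 1 with k<->p swapped.

== ROWS AS WORKED ==
k p k k p
p k k p k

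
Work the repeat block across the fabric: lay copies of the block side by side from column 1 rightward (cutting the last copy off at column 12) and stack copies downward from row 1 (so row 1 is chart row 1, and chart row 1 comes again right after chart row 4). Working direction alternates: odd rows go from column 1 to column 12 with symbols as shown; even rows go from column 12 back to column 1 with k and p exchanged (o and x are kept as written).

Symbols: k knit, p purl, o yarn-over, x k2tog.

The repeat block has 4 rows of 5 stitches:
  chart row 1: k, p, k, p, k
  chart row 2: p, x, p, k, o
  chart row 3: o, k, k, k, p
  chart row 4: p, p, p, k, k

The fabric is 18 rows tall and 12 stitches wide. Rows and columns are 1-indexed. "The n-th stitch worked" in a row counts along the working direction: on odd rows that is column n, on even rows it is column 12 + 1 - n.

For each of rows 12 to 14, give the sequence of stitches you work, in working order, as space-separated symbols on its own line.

Row 12: chart row 4, WS - tiled (columns 1-12): p p p k k p p p k k p p; work from column 12 back to 1 with k<->p swapped.
Row 13: chart row 1, RS - tile across columns 1-12 and work as-is.
Row 14: chart row 2, WS - tiled (columns 1-12): p x p k o p x p k o p x; work from column 12 back to 1 with k<->p swapped.

Rows as worked:
k k p p k k k p p k k k
k p k p k k p k p k k p
x k o p k x k o p k x k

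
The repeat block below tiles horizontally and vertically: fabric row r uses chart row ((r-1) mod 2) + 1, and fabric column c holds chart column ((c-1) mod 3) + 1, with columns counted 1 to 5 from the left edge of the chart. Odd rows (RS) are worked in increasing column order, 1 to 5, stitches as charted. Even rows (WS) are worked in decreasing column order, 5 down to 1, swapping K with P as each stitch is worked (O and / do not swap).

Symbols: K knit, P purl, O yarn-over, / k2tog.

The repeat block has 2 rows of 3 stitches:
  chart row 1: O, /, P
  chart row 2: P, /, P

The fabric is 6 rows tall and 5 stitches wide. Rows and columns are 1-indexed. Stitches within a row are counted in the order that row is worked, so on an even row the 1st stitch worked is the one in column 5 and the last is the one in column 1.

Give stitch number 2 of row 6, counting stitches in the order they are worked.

== STITCH ==
K

Derivation:
Row 6 uses chart row ((6-1) mod 2)+1 = 2. Row 6 is even, so WS.
Chart row 2 tiled across columns 1-5: P / P P /
WS: work from column 5 back to column 1 (reverse the tiled row), swapping K<->P (O and / unchanged).
Row 6 as worked: / K K / K
Counting 2 along the worked row gives K.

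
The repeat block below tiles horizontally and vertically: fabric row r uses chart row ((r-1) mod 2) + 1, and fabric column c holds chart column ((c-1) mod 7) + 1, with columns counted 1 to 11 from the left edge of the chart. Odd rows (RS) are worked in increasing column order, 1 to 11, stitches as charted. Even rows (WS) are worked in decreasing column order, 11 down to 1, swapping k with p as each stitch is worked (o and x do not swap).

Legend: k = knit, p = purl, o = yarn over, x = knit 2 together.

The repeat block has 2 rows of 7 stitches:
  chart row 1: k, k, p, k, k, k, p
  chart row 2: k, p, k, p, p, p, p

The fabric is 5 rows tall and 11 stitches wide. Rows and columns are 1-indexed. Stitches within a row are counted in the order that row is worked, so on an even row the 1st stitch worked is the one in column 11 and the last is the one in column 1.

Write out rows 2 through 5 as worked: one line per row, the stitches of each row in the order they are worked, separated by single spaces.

== ROWS AS WORKED ==
k p k p k k k k p k p
k k p k k k p k k p k
k p k p k k k k p k p
k k p k k k p k k p k

Derivation:
Row 2: chart row 2, WS - tiled (columns 1-11): k p k p p p p k p k p; work from column 11 back to 1 with k<->p swapped.
Row 3: chart row 1, RS - tile across columns 1-11 and work as-is.
Row 4: chart row 2, WS - tiled (columns 1-11): k p k p p p p k p k p; work from column 11 back to 1 with k<->p swapped.
Row 5: chart row 1, RS - tile across columns 1-11 and work as-is.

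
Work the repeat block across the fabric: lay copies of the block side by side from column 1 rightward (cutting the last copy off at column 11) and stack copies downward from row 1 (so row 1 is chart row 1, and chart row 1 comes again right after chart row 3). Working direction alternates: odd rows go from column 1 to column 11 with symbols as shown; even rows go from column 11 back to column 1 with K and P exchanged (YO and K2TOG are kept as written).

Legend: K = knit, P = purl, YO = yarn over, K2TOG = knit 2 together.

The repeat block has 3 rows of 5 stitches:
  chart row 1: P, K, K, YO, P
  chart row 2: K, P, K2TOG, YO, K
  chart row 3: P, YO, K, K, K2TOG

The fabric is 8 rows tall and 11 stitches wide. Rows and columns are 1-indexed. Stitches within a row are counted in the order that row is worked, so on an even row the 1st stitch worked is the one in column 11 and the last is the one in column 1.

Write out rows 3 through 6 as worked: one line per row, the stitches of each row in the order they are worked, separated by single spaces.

Rows as worked:
P YO K K K2TOG P YO K K K2TOG P
K K YO P P K K YO P P K
K P K2TOG YO K K P K2TOG YO K K
K K2TOG P P YO K K2TOG P P YO K

Derivation:
Row 3: chart row 3, RS - tile across columns 1-11 and work as-is.
Row 4: chart row 1, WS - tiled (columns 1-11): P K K YO P P K K YO P P; work from column 11 back to 1 with K<->P swapped.
Row 5: chart row 2, RS - tile across columns 1-11 and work as-is.
Row 6: chart row 3, WS - tiled (columns 1-11): P YO K K K2TOG P YO K K K2TOG P; work from column 11 back to 1 with K<->P swapped.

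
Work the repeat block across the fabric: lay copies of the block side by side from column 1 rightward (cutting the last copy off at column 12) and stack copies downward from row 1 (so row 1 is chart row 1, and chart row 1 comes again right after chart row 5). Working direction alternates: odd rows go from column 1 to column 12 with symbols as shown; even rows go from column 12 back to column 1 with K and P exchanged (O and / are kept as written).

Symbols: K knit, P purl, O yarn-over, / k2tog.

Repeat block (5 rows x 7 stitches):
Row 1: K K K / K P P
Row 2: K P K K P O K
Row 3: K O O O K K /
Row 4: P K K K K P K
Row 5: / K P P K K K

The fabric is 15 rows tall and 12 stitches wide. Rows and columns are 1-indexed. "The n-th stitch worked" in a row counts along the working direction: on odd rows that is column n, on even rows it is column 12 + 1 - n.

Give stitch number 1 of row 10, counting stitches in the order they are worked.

== STITCH ==
P

Derivation:
Row 10: (10-1) mod 5 = 4, so use chart row 5. Even row -> WS.
Chart row 5 tiled across columns 1-12: / K P P K K K / K P P K
Wrong side: read the tiled row from column 12 down to 1 and exchange K with P (leave O, /).
Row 10 as worked: P K K P / P P P K K P /
Counting 1 along the worked row gives P.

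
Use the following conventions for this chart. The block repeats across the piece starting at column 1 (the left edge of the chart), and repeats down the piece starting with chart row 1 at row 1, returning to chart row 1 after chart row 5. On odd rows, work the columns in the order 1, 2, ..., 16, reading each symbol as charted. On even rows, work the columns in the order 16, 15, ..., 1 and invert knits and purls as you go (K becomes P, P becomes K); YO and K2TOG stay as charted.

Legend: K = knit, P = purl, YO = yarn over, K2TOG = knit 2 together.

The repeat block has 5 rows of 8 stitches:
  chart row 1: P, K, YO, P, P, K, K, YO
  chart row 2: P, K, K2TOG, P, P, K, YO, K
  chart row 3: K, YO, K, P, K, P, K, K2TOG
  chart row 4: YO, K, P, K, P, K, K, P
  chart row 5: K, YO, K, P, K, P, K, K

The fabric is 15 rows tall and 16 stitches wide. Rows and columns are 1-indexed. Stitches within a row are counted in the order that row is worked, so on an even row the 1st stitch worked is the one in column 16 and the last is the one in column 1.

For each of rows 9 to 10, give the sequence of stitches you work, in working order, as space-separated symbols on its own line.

Row 9: chart row 4, RS - tile across columns 1-16 and work as-is.
Row 10: chart row 5, WS - tiled (columns 1-16): K YO K P K P K K K YO K P K P K K; work from column 16 back to 1 with K<->P swapped.

Rows as worked:
YO K P K P K K P YO K P K P K K P
P P K P K P YO P P P K P K P YO P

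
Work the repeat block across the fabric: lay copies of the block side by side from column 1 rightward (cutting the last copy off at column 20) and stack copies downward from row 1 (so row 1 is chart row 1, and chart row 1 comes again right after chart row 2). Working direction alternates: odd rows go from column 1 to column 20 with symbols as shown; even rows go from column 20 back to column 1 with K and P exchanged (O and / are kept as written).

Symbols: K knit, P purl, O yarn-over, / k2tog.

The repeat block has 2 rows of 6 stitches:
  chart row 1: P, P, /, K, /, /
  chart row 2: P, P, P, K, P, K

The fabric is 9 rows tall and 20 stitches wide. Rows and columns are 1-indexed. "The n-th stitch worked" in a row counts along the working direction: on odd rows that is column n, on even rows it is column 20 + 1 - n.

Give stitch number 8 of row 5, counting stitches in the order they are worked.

For row 5: chart row = ((5-1) mod 2) + 1 = 1; this is a RS (odd) row.
Chart row 1 tiled across columns 1-20: P P / K / / P P / K / / P P / K / / P P
RS row: no reversal, no swap; stitch n worked = column n.
The 8th stitch worked is P.

Result:
P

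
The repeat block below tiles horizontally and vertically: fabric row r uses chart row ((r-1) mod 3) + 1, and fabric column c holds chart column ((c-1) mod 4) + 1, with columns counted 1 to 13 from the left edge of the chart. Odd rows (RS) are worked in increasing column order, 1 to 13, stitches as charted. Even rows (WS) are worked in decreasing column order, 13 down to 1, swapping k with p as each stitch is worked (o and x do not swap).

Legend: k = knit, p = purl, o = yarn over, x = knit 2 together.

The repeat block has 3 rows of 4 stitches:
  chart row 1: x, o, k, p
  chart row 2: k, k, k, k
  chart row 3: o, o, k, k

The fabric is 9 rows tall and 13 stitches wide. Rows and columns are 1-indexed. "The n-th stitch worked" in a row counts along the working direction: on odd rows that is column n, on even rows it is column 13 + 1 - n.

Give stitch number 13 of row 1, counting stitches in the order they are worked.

For row 1: chart row = ((1-1) mod 3) + 1 = 1; this is a RS (odd) row.
Chart row 1 tiled across columns 1-13: x o k p x o k p x o k p x
RS: work column 1 to column 13, symbols as charted — the tiled row is the row as worked.
The 13th stitch worked is x.

Result:
x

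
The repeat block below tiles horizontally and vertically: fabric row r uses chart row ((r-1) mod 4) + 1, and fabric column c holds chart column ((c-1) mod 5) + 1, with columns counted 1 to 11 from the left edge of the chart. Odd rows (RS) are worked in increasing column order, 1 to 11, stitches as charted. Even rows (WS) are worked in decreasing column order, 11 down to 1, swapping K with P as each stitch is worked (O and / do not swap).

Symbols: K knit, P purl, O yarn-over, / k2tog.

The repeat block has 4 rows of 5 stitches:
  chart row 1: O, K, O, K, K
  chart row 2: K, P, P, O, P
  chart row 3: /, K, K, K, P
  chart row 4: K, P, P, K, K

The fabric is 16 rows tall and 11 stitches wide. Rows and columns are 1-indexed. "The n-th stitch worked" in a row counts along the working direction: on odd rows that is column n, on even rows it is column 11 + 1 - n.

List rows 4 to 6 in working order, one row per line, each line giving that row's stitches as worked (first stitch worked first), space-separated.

Rows as worked:
P P P K K P P P K K P
O K O K K O K O K K O
P K O K K P K O K K P

Derivation:
Row 4: chart row 4, WS - tiled (columns 1-11): K P P K K K P P K K K; work from column 11 back to 1 with K<->P swapped.
Row 5: chart row 1, RS - tile across columns 1-11 and work as-is.
Row 6: chart row 2, WS - tiled (columns 1-11): K P P O P K P P O P K; work from column 11 back to 1 with K<->P swapped.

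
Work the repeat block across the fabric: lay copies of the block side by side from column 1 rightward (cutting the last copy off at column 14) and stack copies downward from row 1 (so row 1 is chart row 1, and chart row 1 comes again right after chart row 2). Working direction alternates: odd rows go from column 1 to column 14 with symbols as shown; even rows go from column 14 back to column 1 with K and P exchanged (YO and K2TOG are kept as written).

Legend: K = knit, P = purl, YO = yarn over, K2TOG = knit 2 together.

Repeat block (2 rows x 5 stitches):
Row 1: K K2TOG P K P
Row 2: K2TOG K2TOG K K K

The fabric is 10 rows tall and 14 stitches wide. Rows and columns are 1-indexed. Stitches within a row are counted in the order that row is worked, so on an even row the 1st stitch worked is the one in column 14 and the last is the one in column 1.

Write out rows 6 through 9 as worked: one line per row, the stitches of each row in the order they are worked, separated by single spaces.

== ROWS AS WORKED ==
P P K2TOG K2TOG P P P K2TOG K2TOG P P P K2TOG K2TOG
K K2TOG P K P K K2TOG P K P K K2TOG P K
P P K2TOG K2TOG P P P K2TOG K2TOG P P P K2TOG K2TOG
K K2TOG P K P K K2TOG P K P K K2TOG P K

Derivation:
Row 6: chart row 2, WS - tiled (columns 1-14): K2TOG K2TOG K K K K2TOG K2TOG K K K K2TOG K2TOG K K; work from column 14 back to 1 with K<->P swapped.
Row 7: chart row 1, RS - tile across columns 1-14 and work as-is.
Row 8: chart row 2, WS - tiled (columns 1-14): K2TOG K2TOG K K K K2TOG K2TOG K K K K2TOG K2TOG K K; work from column 14 back to 1 with K<->P swapped.
Row 9: chart row 1, RS - tile across columns 1-14 and work as-is.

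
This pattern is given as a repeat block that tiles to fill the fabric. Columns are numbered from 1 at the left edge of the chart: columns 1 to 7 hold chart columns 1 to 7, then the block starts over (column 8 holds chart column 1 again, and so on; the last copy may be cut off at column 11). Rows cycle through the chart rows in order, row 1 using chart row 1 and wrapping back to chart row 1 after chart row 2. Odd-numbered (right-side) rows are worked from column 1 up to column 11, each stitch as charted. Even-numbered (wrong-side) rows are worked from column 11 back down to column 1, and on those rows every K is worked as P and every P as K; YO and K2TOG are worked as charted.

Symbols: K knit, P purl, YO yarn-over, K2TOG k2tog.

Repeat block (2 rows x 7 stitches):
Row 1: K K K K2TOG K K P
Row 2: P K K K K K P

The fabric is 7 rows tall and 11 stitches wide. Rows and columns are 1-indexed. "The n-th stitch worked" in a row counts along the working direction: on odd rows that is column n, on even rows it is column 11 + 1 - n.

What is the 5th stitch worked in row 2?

For row 2: chart row = ((2-1) mod 2) + 1 = 2; this is a WS (even) row.
Chart row 2 tiled across columns 1-11: P K K K K K P P K K K
WS: work from column 11 back to column 1 (reverse the tiled row), swapping K<->P (YO and K2TOG unchanged).
Row 2 as worked: P P P K K P P P P P K
Counting 5 along the worked row gives K.

Result:
K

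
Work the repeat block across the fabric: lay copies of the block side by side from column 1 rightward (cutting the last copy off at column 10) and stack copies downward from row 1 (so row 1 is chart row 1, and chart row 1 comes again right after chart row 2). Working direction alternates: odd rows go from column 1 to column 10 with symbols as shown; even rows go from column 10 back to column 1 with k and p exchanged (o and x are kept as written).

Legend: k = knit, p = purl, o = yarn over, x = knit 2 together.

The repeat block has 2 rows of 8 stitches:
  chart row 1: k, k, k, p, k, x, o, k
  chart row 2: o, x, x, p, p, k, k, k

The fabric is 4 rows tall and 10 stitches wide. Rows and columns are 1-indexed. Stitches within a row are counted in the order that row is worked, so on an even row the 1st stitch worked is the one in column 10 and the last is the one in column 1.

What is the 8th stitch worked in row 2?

For row 2: chart row = ((2-1) mod 2) + 1 = 2; this is a WS (even) row.
Chart row 2 tiled across columns 1-10: o x x p p k k k o x
WS: work from column 10 back to column 1 (reverse the tiled row), swapping k<->p (o and x unchanged).
Row 2 as worked: x o p p p k k x x o
Counting 8 along the worked row gives x.

Result:
x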